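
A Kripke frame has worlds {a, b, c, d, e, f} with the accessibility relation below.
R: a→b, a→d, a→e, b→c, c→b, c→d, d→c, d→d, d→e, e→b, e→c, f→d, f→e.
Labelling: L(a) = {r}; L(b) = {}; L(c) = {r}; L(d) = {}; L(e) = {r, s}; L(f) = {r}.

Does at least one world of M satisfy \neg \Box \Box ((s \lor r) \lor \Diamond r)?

Let φ = \neg \Box \Box ((s \lor r) \lor \Diamond r). Evaluate φ at each world:
  a (successors {b, d, e}): φ is false.
  b (successors {c}): φ is false.
  c (successors {b, d}): φ is false.
  d (successors {c, d, e}): φ is false.
  e (successors {b, c}): φ is false.
  f (successors {d, e}): φ is false.
For instance, at e:
  At e: \Box \Box ((s \lor r) \lor \Diamond r) is true, so \neg \Box \Box ((s \lor r) \lor \Diamond r) is false.
    At e: \Box \Box ((s \lor r) \lor \Diamond r) requires \Box ((s \lor r) \lor \Diamond r) at every successor {b, c}.
      At b: \Box ((s \lor r) \lor \Diamond r) is true.
      At c: \Box ((s \lor r) \lor \Diamond r) is true.
    So \Box \Box ((s \lor r) \lor \Diamond r) is true at e.

No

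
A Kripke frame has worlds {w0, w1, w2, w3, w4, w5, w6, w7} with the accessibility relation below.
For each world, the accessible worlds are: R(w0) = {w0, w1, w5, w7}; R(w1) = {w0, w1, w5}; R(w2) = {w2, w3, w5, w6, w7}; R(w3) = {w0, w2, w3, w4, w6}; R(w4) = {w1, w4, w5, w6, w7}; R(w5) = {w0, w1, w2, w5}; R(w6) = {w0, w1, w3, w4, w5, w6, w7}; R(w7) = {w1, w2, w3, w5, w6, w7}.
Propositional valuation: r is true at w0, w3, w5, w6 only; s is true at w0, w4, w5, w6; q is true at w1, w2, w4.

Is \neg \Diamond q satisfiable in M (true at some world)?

Recall that \Diamond ψ holds at a world iff ψ holds at some accessible world.
Let φ = \neg \Diamond q. Evaluate φ at each world:
  w0 (successors {w0, w1, w5, w7}): φ is false.
  w1 (successors {w0, w1, w5}): φ is false.
  w2 (successors {w2, w3, w5, w6, w7}): φ is false.
  w3 (successors {w0, w2, w3, w4, w6}): φ is false.
  w4 (successors {w1, w4, w5, w6, w7}): φ is false.
  w5 (successors {w0, w1, w2, w5}): φ is false.
  w6 (successors {w0, w1, w3, w4, w5, w6, w7}): φ is false.
  w7 (successors {w1, w2, w3, w5, w6, w7}): φ is false.
For instance, at w4:
  At w4: \Diamond q is true, so \neg \Diamond q is false.
    At w4: \Diamond q requires q at some successor in {w1, w4, w5, w6, w7}.
      q holds at w1, so \Diamond q is true at w4.

No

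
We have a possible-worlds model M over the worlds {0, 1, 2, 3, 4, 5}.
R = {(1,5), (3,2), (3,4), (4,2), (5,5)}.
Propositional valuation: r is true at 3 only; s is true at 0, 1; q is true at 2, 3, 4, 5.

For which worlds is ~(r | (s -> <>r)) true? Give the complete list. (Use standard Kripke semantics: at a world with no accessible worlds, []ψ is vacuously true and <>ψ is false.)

Let φ = ~(r | (s -> <>r)). Evaluate φ at each world:
  0 (successors ∅): φ is true.
  1 (successors {5}): φ is true.
  2 (successors ∅): φ is false.
  3 (successors {2, 4}): φ is false.
  4 (successors {2}): φ is false.
  5 (successors {5}): φ is false.
For instance, at 4:
  At 4: r | (s -> <>r) is true, so ~(r | (s -> <>r)) is false.
    At 4: r is false, s -> <>r is true, so r | (s -> <>r) is true.
      At 4: s is false, <>r is false, so s -> <>r is true.
Satisfying worlds: {0, 1}

0, 1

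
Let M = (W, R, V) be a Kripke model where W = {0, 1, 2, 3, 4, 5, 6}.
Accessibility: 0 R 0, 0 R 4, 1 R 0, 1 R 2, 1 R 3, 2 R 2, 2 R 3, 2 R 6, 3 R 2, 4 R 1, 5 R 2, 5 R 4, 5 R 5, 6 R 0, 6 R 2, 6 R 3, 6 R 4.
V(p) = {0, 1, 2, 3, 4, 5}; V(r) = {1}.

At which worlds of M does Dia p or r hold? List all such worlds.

0, 1, 2, 3, 4, 5, 6

Let φ = Dia p or r. Evaluate φ at each world:
  0 (successors {0, 4}): φ is true.
  1 (successors {0, 2, 3}): φ is true.
  2 (successors {2, 3, 6}): φ is true.
  3 (successors {2}): φ is true.
  4 (successors {1}): φ is true.
  5 (successors {2, 4, 5}): φ is true.
  6 (successors {0, 2, 3, 4}): φ is true.
For instance, at 5:
  At 5: Dia p is true, r is false, so Dia p or r is true.
    At 5: Dia p requires p at some successor in {2, 4, 5}.
      p holds at 2, so Dia p is true at 5.
Satisfying worlds: {0, 1, 2, 3, 4, 5, 6}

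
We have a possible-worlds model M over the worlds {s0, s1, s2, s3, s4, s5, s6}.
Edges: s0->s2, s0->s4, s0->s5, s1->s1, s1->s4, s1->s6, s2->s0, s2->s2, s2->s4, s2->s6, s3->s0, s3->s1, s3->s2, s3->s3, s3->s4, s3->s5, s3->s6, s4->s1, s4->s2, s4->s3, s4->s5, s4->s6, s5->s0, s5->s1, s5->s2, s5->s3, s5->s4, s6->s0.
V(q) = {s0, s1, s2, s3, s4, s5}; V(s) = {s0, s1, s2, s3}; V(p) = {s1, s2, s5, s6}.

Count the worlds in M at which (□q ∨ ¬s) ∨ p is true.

Recall that □ψ holds at a world iff ψ holds at every accessible world, and ◇ψ holds iff ψ holds at some accessible world.
Let φ = (□q ∨ ¬s) ∨ p. Evaluate φ at each world:
  s0 (successors {s2, s4, s5}): φ is true.
  s1 (successors {s1, s4, s6}): φ is true.
  s2 (successors {s0, s2, s4, s6}): φ is true.
  s3 (successors {s0, s1, s2, s3, s4, s5, s6}): φ is false.
  s4 (successors {s1, s2, s3, s5, s6}): φ is true.
  s5 (successors {s0, s1, s2, s3, s4}): φ is true.
  s6 (successors {s0}): φ is true.
For instance, at s0:
  At s0: □q ∨ ¬s is true, p is false, so (□q ∨ ¬s) ∨ p is true.
    At s0: □q is true, ¬s is false, so □q ∨ ¬s is true.
      At s0: □q requires q at every successor {s2, s4, s5}.
        At s2: q is true.
        At s4: q is true.
        At s5: q is true.
      So □q is true at s0.
Satisfying worlds: {s0, s1, s2, s4, s5, s6}

6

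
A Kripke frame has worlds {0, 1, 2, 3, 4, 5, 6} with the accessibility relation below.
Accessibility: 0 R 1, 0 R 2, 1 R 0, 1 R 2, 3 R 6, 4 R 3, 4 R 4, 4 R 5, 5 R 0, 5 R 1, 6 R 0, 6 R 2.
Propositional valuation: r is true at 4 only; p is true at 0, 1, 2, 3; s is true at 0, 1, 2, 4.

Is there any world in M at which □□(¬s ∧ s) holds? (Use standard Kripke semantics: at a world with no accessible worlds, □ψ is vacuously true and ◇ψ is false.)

Yes

Recall that □ψ holds at a world iff ψ holds at every accessible world, and ◇ψ holds iff ψ holds at some accessible world.
Let φ = □□(¬s ∧ s). Evaluate φ at each world:
  0 (successors {1, 2}): φ is false.
  1 (successors {0, 2}): φ is false.
  2 (successors ∅): φ is true.
  3 (successors {6}): φ is false.
  4 (successors {3, 4, 5}): φ is false.
  5 (successors {0, 1}): φ is false.
  6 (successors {0, 2}): φ is false.
Detail at 2 (witness):
  At 2: no accessible worlds, so □□(¬s ∧ s) holds vacuously.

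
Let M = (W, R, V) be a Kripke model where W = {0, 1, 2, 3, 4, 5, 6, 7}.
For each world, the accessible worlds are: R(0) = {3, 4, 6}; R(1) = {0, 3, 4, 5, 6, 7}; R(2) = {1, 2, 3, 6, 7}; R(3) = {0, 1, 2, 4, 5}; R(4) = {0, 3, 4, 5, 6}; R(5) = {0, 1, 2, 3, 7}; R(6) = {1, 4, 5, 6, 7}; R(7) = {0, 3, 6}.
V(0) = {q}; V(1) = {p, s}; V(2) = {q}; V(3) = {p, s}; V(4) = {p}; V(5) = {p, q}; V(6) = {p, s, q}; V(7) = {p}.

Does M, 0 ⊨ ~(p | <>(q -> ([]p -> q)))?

No

Recall that []ψ holds at a world iff ψ holds at every accessible world, and <>ψ holds iff ψ holds at some accessible world.
At 0: p | <>(q -> ([]p -> q)) is true, so ~(p | <>(q -> ([]p -> q))) is false.
  At 0: p is false, <>(q -> ([]p -> q)) is true, so p | <>(q -> ([]p -> q)) is true.
    At 0: <>(q -> ([]p -> q)) requires q -> ([]p -> q) at some successor in {3, 4, 6}.
      q -> ([]p -> q) holds at 3, so <>(q -> ([]p -> q)) is true at 0.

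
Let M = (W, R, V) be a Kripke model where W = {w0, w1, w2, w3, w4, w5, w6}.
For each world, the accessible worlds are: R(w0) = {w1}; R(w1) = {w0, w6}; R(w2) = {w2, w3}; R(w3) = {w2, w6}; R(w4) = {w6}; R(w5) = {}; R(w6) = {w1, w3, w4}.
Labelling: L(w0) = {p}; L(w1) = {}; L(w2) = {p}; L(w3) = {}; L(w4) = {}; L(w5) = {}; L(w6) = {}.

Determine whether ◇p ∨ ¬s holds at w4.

Yes

At w4: ◇p is false, ¬s is true, so ◇p ∨ ¬s is true.
  At w4: ◇p requires p at some successor in {w6}.
    At w6: p is false.
  So ◇p is false at w4.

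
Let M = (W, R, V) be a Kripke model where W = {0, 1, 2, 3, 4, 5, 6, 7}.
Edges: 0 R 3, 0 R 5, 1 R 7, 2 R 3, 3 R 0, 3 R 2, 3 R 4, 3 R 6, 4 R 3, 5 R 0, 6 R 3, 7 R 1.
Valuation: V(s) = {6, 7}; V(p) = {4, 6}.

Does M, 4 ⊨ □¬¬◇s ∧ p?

At 4: □¬¬◇s is true, p is true, so □¬¬◇s ∧ p is true.
  At 4: □¬¬◇s requires ¬¬◇s at every successor {3}.
      At 3: ¬◇s is false, so ¬¬◇s is true.
  So □¬¬◇s is true at 4.

Yes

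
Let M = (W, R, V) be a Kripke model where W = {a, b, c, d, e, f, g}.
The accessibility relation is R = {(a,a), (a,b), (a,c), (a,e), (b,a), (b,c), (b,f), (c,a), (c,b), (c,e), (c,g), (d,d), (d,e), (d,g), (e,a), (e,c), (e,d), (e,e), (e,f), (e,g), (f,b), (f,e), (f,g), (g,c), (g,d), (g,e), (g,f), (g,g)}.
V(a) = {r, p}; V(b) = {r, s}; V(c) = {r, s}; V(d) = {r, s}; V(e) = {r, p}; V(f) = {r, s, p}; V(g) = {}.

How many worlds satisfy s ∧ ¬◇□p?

Let φ = s ∧ ¬◇□p. Evaluate φ at each world:
  a (successors {a, b, c, e}): φ is false.
  b (successors {a, c, f}): φ is true.
  c (successors {a, b, e, g}): φ is true.
  d (successors {d, e, g}): φ is true.
  e (successors {a, c, d, e, f, g}): φ is false.
  f (successors {b, e, g}): φ is true.
  g (successors {c, d, e, f, g}): φ is false.
For instance, at c:
  At c: s is true, ¬◇□p is true, so s ∧ ¬◇□p is true.
    At c: ◇□p is false, so ¬◇□p is true.
      At c: ◇□p requires □p at some successor in {a, b, e, g}.
        At a: □p is false.
        At b: □p is false.
        At e: □p is false.
        At g: □p is false.
      So ◇□p is false at c.
Satisfying worlds: {b, c, d, f}

4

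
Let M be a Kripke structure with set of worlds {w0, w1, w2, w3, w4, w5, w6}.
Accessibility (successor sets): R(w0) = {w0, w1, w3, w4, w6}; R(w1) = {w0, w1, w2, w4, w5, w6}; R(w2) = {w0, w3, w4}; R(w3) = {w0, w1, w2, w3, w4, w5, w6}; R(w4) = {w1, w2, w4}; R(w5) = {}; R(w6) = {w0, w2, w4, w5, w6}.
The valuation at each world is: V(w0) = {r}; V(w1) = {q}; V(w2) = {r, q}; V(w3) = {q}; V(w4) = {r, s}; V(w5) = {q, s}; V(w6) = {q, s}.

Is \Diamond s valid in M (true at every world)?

Recall that \Diamond ψ holds at a world iff ψ holds at some accessible world.
Let φ = \Diamond s. Evaluate φ at each world:
  w0 (successors {w0, w1, w3, w4, w6}): φ is true.
  w1 (successors {w0, w1, w2, w4, w5, w6}): φ is true.
  w2 (successors {w0, w3, w4}): φ is true.
  w3 (successors {w0, w1, w2, w3, w4, w5, w6}): φ is true.
  w4 (successors {w1, w2, w4}): φ is true.
  w5 (successors ∅): φ is false.
  w6 (successors {w0, w2, w4, w5, w6}): φ is true.
Detail at w5 (counterexample):
  At w5: no accessible worlds, so \Diamond s is false.

No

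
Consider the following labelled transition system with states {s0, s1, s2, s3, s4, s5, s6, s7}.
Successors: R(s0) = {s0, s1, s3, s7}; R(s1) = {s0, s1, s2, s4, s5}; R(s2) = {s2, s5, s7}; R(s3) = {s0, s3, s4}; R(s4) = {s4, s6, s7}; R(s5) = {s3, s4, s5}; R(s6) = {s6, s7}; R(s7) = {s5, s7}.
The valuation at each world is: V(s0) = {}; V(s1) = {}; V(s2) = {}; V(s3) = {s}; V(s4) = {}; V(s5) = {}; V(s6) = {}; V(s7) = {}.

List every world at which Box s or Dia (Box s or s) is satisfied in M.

s0, s3, s5

Let φ = Box s or Dia (Box s or s). Evaluate φ at each world:
  s0 (successors {s0, s1, s3, s7}): φ is true.
  s1 (successors {s0, s1, s2, s4, s5}): φ is false.
  s2 (successors {s2, s5, s7}): φ is false.
  s3 (successors {s0, s3, s4}): φ is true.
  s4 (successors {s4, s6, s7}): φ is false.
  s5 (successors {s3, s4, s5}): φ is true.
  s6 (successors {s6, s7}): φ is false.
  s7 (successors {s5, s7}): φ is false.
For instance, at s4:
  At s4: Box s is false, Dia (Box s or s) is false, so Box s or Dia (Box s or s) is false.
    At s4: Box s requires s at every successor {s4, s6, s7}.
      s fails at s4, so Box s is false at s4.
    At s4: Dia (Box s or s) requires Box s or s at some successor in {s4, s6, s7}.
      At s4: Box s or s is false.
      At s6: Box s or s is false.
      At s7: Box s or s is false.
    So Dia (Box s or s) is false at s4.
Satisfying worlds: {s0, s3, s5}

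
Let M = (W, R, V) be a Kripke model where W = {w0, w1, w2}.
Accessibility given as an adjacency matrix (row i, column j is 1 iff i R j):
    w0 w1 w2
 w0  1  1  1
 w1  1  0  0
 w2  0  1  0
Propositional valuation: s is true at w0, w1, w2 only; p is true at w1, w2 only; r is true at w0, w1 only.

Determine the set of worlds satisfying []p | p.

Let φ = []p | p. Evaluate φ at each world:
  w0 (successors {w0, w1, w2}): φ is false.
  w1 (successors {w0}): φ is true.
  w2 (successors {w1}): φ is true.
For instance, at w2:
  At w2: []p is true, p is true, so []p | p is true.
    At w2: []p requires p at every successor {w1}.
      At w1: p is true.
    So []p is true at w2.
Satisfying worlds: {w1, w2}

w1, w2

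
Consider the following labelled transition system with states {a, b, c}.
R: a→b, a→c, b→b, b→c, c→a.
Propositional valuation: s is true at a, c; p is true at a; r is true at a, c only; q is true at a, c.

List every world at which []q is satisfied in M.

Let φ = []q. Evaluate φ at each world:
  a (successors {b, c}): φ is false.
  b (successors {b, c}): φ is false.
  c (successors {a}): φ is true.
For instance, at c:
  At c: []q requires q at every successor {a}.
    At a: q is true.
  So []q is true at c.
Satisfying worlds: {c}

c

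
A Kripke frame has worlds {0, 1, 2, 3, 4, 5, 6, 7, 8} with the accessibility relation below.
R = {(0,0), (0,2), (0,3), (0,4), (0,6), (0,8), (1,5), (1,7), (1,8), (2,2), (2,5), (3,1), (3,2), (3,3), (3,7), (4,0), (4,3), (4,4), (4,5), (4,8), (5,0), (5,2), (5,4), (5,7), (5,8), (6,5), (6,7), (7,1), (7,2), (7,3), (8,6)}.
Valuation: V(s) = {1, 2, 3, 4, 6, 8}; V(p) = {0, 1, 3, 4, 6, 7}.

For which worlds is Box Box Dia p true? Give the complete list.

8

Recall that Box ψ holds at a world iff ψ holds at every accessible world, and Dia ψ holds iff ψ holds at some accessible world.
Let φ = Box Box Dia p. Evaluate φ at each world:
  0 (successors {0, 2, 3, 4, 6, 8}): φ is false.
  1 (successors {5, 7, 8}): φ is false.
  2 (successors {2, 5}): φ is false.
  3 (successors {1, 2, 3, 7}): φ is false.
  4 (successors {0, 3, 4, 5, 8}): φ is false.
  5 (successors {0, 2, 4, 7, 8}): φ is false.
  6 (successors {5, 7}): φ is false.
  7 (successors {1, 2, 3}): φ is false.
  8 (successors {6}): φ is true.
For instance, at 4:
  At 4: Box Box Dia p requires Box Dia p at every successor {0, 3, 4, 5, 8}.
    Box Dia p fails at 0, so Box Box Dia p is false at 4.
      At 0: Box Dia p requires Dia p at every successor {0, 2, 3, 4, 6, 8}.
        Dia p fails at 2, so Box Dia p is false at 0.
Satisfying worlds: {8}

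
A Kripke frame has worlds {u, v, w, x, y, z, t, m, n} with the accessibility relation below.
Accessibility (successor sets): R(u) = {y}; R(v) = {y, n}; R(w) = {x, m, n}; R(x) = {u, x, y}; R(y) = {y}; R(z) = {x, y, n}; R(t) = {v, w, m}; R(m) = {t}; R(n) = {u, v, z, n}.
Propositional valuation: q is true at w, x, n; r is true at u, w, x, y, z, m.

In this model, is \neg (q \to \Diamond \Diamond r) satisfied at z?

At z: q \to \Diamond \Diamond r is true, so \neg (q \to \Diamond \Diamond r) is false.
  At z: q is false, \Diamond \Diamond r is true, so q \to \Diamond \Diamond r is true.
    At z: \Diamond \Diamond r requires \Diamond r at some successor in {x, y, n}.
      \Diamond r holds at x, so \Diamond \Diamond r is true at z.

No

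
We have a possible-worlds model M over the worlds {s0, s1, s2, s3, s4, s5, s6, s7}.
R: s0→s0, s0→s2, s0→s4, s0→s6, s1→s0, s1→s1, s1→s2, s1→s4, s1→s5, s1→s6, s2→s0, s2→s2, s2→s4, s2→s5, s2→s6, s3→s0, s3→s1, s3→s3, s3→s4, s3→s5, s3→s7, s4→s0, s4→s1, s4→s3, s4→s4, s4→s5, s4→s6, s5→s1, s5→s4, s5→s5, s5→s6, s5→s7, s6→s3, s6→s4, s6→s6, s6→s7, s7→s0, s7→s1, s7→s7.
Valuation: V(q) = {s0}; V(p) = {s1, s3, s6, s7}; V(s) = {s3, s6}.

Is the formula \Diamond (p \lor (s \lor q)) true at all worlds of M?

Yes

Recall that \Diamond ψ holds at a world iff ψ holds at some accessible world.
Let φ = \Diamond (p \lor (s \lor q)). Evaluate φ at each world:
  s0 (successors {s0, s2, s4, s6}): φ is true.
  s1 (successors {s0, s1, s2, s4, s5, s6}): φ is true.
  s2 (successors {s0, s2, s4, s5, s6}): φ is true.
  s3 (successors {s0, s1, s3, s4, s5, s7}): φ is true.
  s4 (successors {s0, s1, s3, s4, s5, s6}): φ is true.
  s5 (successors {s1, s4, s5, s6, s7}): φ is true.
  s6 (successors {s3, s4, s6, s7}): φ is true.
  s7 (successors {s0, s1, s7}): φ is true.
For instance, at s4:
  At s4: \Diamond (p \lor (s \lor q)) requires p \lor (s \lor q) at some successor in {s0, s1, s3, s4, s5, s6}.
    p \lor (s \lor q) holds at s0, so \Diamond (p \lor (s \lor q)) is true at s4.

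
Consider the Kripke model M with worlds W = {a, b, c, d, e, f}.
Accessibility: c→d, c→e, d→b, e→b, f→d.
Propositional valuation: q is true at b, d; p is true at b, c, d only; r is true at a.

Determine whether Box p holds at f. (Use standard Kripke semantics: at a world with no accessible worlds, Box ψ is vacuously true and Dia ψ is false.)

Recall that Box ψ holds at a world iff ψ holds at every accessible world, and Dia ψ holds iff ψ holds at some accessible world.
At f: Box p requires p at every successor {d}.
  At d: p is true.
So Box p is true at f.

Yes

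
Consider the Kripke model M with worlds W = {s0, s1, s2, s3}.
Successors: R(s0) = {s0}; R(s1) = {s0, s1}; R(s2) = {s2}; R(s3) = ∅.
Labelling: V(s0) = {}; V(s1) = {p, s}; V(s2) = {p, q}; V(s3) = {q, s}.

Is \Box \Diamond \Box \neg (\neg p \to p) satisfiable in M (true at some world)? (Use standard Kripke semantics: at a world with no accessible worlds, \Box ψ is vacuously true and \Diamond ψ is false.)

Yes

Let φ = \Box \Diamond \Box \neg (\neg p \to p). Evaluate φ at each world:
  s0 (successors {s0}): φ is true.
  s1 (successors {s0, s1}): φ is true.
  s2 (successors {s2}): φ is false.
  s3 (successors ∅): φ is true.
Detail at s0 (witness):
  At s0: \Box \Diamond \Box \neg (\neg p \to p) requires \Diamond \Box \neg (\neg p \to p) at every successor {s0}.
      At s0: \Diamond \Box \neg (\neg p \to p) requires \Box \neg (\neg p \to p) at some successor in {s0}.
        \Box \neg (\neg p \to p) holds at s0, so \Diamond \Box \neg (\neg p \to p) is true at s0.
  So \Box \Diamond \Box \neg (\neg p \to p) is true at s0.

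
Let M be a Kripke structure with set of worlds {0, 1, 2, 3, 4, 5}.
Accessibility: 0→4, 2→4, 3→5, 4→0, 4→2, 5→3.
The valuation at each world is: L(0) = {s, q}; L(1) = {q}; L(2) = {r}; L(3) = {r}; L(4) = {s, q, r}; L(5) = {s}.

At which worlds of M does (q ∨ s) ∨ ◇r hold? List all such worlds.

0, 1, 2, 4, 5

Let φ = (q ∨ s) ∨ ◇r. Evaluate φ at each world:
  0 (successors {4}): φ is true.
  1 (successors ∅): φ is true.
  2 (successors {4}): φ is true.
  3 (successors {5}): φ is false.
  4 (successors {0, 2}): φ is true.
  5 (successors {3}): φ is true.
For instance, at 2:
  At 2: q ∨ s is false, ◇r is true, so (q ∨ s) ∨ ◇r is true.
    At 2: ◇r requires r at some successor in {4}.
      r holds at 4, so ◇r is true at 2.
Satisfying worlds: {0, 1, 2, 4, 5}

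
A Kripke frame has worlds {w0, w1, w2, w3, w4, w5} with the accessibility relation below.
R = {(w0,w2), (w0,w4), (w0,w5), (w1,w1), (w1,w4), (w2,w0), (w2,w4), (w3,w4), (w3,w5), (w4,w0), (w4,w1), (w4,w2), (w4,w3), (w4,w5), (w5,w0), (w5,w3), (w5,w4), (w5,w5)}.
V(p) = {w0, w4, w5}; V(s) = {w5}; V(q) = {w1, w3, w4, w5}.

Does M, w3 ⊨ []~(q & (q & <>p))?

No

At w3: []~(q & (q & <>p)) requires ~(q & (q & <>p)) at every successor {w4, w5}.
  ~(q & (q & <>p)) fails at w4, so []~(q & (q & <>p)) is false at w3.
    At w4: q & (q & <>p) is true, so ~(q & (q & <>p)) is false.
      At w4: q is true, q & <>p is true, so q & (q & <>p) is true.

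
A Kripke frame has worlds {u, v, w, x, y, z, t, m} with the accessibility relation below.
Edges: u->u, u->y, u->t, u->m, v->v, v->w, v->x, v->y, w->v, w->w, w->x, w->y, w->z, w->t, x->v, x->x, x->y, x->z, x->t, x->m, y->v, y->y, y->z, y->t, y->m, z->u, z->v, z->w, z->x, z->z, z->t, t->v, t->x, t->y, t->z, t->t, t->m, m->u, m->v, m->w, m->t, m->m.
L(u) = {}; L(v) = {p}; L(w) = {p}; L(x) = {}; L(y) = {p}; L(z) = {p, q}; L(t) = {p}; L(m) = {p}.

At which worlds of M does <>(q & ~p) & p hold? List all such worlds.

Let φ = <>(q & ~p) & p. Evaluate φ at each world:
  u (successors {u, y, t, m}): φ is false.
  v (successors {v, w, x, y}): φ is false.
  w (successors {v, w, x, y, z, t}): φ is false.
  x (successors {v, x, y, z, t, m}): φ is false.
  y (successors {v, y, z, t, m}): φ is false.
  z (successors {u, v, w, x, z, t}): φ is false.
  t (successors {v, x, y, z, t, m}): φ is false.
  m (successors {u, v, w, t, m}): φ is false.
For instance, at v:
  At v: <>(q & ~p) is false, p is true, so <>(q & ~p) & p is false.
    At v: <>(q & ~p) requires q & ~p at some successor in {v, w, x, y}.
      At v: q & ~p is false.
      At w: q & ~p is false.
      At x: q & ~p is false.
      At y: q & ~p is false.
    So <>(q & ~p) is false at v.
Satisfying worlds: none.

none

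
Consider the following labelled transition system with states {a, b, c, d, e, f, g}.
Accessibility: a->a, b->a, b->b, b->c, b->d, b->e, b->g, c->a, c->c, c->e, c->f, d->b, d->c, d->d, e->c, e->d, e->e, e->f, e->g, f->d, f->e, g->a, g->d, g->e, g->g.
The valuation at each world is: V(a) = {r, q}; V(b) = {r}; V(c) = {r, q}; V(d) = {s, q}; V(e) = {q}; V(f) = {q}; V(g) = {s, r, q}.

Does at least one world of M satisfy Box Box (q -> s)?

Let φ = Box Box (q -> s). Evaluate φ at each world:
  a (successors {a}): φ is false.
  b (successors {a, b, c, d, e, g}): φ is false.
  c (successors {a, c, e, f}): φ is false.
  d (successors {b, c, d}): φ is false.
  e (successors {c, d, e, f, g}): φ is false.
  f (successors {d, e}): φ is false.
  g (successors {a, d, e, g}): φ is false.
For instance, at d:
  At d: Box Box (q -> s) requires Box (q -> s) at every successor {b, c, d}.
    Box (q -> s) fails at b, so Box Box (q -> s) is false at d.
      At b: Box (q -> s) requires q -> s at every successor {a, b, c, d, e, g}.
        q -> s fails at a, so Box (q -> s) is false at b.

No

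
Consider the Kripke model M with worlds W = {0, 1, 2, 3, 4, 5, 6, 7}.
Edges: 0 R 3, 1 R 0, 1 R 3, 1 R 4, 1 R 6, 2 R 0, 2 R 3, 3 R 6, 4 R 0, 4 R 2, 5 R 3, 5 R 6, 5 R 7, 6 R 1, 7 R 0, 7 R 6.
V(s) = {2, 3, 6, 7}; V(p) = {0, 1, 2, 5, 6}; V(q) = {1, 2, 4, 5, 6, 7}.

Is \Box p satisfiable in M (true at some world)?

Let φ = \Box p. Evaluate φ at each world:
  0 (successors {3}): φ is false.
  1 (successors {0, 3, 4, 6}): φ is false.
  2 (successors {0, 3}): φ is false.
  3 (successors {6}): φ is true.
  4 (successors {0, 2}): φ is true.
  5 (successors {3, 6, 7}): φ is false.
  6 (successors {1}): φ is true.
  7 (successors {0, 6}): φ is true.
Detail at 3 (witness):
  At 3: \Box p requires p at every successor {6}.
    At 6: p is true.
  So \Box p is true at 3.

Yes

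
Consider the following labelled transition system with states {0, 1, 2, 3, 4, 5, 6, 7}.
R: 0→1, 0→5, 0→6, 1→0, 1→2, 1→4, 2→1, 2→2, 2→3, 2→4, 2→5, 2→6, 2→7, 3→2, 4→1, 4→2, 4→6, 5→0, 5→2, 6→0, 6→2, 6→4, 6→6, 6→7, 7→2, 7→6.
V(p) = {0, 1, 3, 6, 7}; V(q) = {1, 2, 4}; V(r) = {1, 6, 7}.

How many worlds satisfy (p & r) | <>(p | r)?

Let φ = (p & r) | <>(p | r). Evaluate φ at each world:
  0 (successors {1, 5, 6}): φ is true.
  1 (successors {0, 2, 4}): φ is true.
  2 (successors {1, 2, 3, 4, 5, 6, 7}): φ is true.
  3 (successors {2}): φ is false.
  4 (successors {1, 2, 6}): φ is true.
  5 (successors {0, 2}): φ is true.
  6 (successors {0, 2, 4, 6, 7}): φ is true.
  7 (successors {2, 6}): φ is true.
For instance, at 6:
  At 6: p & r is true, <>(p | r) is true, so (p & r) | <>(p | r) is true.
    At 6: <>(p | r) requires p | r at some successor in {0, 2, 4, 6, 7}.
      p | r holds at 0, so <>(p | r) is true at 6.
Satisfying worlds: {0, 1, 2, 4, 5, 6, 7}

7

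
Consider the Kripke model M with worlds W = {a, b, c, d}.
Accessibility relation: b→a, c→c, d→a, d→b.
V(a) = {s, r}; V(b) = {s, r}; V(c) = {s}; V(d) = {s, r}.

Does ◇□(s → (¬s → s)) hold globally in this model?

No

Let φ = ◇□(s → (¬s → s)). Evaluate φ at each world:
  a (successors ∅): φ is false.
  b (successors {a}): φ is true.
  c (successors {c}): φ is true.
  d (successors {a, b}): φ is true.
Detail at a (counterexample):
  At a: no accessible worlds, so ◇□(s → (¬s → s)) is false.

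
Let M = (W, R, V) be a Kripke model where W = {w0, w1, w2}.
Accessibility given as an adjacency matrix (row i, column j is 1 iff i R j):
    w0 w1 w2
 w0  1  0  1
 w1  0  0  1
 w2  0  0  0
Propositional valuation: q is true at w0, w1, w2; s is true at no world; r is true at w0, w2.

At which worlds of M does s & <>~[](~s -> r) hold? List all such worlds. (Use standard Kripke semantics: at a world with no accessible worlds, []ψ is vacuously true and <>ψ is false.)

none

Recall that []ψ holds at a world iff ψ holds at every accessible world, and <>ψ holds iff ψ holds at some accessible world.
Let φ = s & <>~[](~s -> r). Evaluate φ at each world:
  w0 (successors {w0, w2}): φ is false.
  w1 (successors {w2}): φ is false.
  w2 (successors ∅): φ is false.
For instance, at w0:
  At w0: s is false, <>~[](~s -> r) is false, so s & <>~[](~s -> r) is false.
    At w0: <>~[](~s -> r) requires ~[](~s -> r) at some successor in {w0, w2}.
      At w0: ~[](~s -> r) is false.
      At w2: ~[](~s -> r) is false.
    So <>~[](~s -> r) is false at w0.
Satisfying worlds: none.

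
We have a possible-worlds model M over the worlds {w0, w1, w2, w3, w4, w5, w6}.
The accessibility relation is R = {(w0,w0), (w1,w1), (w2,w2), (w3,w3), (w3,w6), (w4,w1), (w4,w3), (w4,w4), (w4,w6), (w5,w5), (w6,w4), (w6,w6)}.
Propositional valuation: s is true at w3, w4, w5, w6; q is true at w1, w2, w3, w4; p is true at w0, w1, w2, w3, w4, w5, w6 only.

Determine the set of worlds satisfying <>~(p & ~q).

Let φ = <>~(p & ~q). Evaluate φ at each world:
  w0 (successors {w0}): φ is false.
  w1 (successors {w1}): φ is true.
  w2 (successors {w2}): φ is true.
  w3 (successors {w3, w6}): φ is true.
  w4 (successors {w1, w3, w4, w6}): φ is true.
  w5 (successors {w5}): φ is false.
  w6 (successors {w4, w6}): φ is true.
For instance, at w6:
  At w6: <>~(p & ~q) requires ~(p & ~q) at some successor in {w4, w6}.
    ~(p & ~q) holds at w4, so <>~(p & ~q) is true at w6.
Satisfying worlds: {w1, w2, w3, w4, w6}

w1, w2, w3, w4, w6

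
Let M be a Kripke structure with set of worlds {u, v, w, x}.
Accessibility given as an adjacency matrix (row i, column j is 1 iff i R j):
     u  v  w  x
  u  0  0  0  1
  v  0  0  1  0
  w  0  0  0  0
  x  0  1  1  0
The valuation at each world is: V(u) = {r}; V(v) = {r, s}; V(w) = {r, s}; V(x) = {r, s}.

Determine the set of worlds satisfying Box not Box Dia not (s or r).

u, w

Let φ = Box not Box Dia not (s or r). Evaluate φ at each world:
  u (successors {x}): φ is true.
  v (successors {w}): φ is false.
  w (successors ∅): φ is true.
  x (successors {v, w}): φ is false.
For instance, at x:
  At x: Box not Box Dia not (s or r) requires not Box Dia not (s or r) at every successor {v, w}.
    not Box Dia not (s or r) fails at w, so Box not Box Dia not (s or r) is false at x.
      At w: Box Dia not (s or r) is true, so not Box Dia not (s or r) is false.
Satisfying worlds: {u, w}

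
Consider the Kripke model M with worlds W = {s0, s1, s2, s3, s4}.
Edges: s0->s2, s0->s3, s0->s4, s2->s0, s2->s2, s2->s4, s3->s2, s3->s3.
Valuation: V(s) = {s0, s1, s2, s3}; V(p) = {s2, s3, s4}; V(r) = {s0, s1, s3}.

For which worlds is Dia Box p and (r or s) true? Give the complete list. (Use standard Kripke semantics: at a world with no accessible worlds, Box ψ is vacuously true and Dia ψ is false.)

Let φ = Dia Box p and (r or s). Evaluate φ at each world:
  s0 (successors {s2, s3, s4}): φ is true.
  s1 (successors ∅): φ is false.
  s2 (successors {s0, s2, s4}): φ is true.
  s3 (successors {s2, s3}): φ is true.
  s4 (successors ∅): φ is false.
For instance, at s0:
  At s0: Dia Box p is true, r or s is true, so Dia Box p and (r or s) is true.
    At s0: Dia Box p requires Box p at some successor in {s2, s3, s4}.
      Box p holds at s3, so Dia Box p is true at s0.
Satisfying worlds: {s0, s2, s3}

s0, s2, s3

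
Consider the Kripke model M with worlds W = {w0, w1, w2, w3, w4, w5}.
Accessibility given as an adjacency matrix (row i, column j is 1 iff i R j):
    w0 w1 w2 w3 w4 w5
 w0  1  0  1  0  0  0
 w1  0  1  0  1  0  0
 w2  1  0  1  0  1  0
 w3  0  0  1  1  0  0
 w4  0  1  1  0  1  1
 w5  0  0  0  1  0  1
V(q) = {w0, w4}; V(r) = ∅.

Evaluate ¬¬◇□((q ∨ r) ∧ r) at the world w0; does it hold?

No

At w0: ¬◇□((q ∨ r) ∧ r) is true, so ¬¬◇□((q ∨ r) ∧ r) is false.
  At w0: ◇□((q ∨ r) ∧ r) is false, so ¬◇□((q ∨ r) ∧ r) is true.
    At w0: ◇□((q ∨ r) ∧ r) requires □((q ∨ r) ∧ r) at some successor in {w0, w2}.
      At w0: □((q ∨ r) ∧ r) is false.
      At w2: □((q ∨ r) ∧ r) is false.
    So ◇□((q ∨ r) ∧ r) is false at w0.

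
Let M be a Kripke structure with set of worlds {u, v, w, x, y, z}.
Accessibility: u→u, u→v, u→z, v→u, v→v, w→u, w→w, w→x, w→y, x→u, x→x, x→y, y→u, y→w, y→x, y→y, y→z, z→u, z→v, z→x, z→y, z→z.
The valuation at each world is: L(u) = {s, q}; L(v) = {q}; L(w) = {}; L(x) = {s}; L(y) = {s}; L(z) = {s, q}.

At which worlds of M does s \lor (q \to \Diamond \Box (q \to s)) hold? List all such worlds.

u, w, x, y, z

Let φ = s \lor (q \to \Diamond \Box (q \to s)). Evaluate φ at each world:
  u (successors {u, v, z}): φ is true.
  v (successors {u, v}): φ is false.
  w (successors {u, w, x, y}): φ is true.
  x (successors {u, x, y}): φ is true.
  y (successors {u, w, x, y, z}): φ is true.
  z (successors {u, v, x, y, z}): φ is true.
For instance, at x:
  At x: s is true, q \to \Diamond \Box (q \to s) is true, so s \lor (q \to \Diamond \Box (q \to s)) is true.
    At x: q is false, \Diamond \Box (q \to s) is true, so q \to \Diamond \Box (q \to s) is true.
      At x: \Diamond \Box (q \to s) requires \Box (q \to s) at some successor in {u, x, y}.
        \Box (q \to s) holds at x, so \Diamond \Box (q \to s) is true at x.
Satisfying worlds: {u, w, x, y, z}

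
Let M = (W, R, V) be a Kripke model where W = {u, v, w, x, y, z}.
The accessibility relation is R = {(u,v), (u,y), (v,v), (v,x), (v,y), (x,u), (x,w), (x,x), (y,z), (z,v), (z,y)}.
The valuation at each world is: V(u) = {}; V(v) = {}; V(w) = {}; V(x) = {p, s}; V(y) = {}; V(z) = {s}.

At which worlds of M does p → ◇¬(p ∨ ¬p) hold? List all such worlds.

Recall that ◇ψ holds at a world iff ψ holds at some accessible world.
Let φ = p → ◇¬(p ∨ ¬p). Evaluate φ at each world:
  u (successors {v, y}): φ is true.
  v (successors {v, x, y}): φ is true.
  w (successors ∅): φ is true.
  x (successors {u, w, x}): φ is false.
  y (successors {z}): φ is true.
  z (successors {v, y}): φ is true.
For instance, at y:
  At y: p is false, ◇¬(p ∨ ¬p) is false, so p → ◇¬(p ∨ ¬p) is true.
    At y: ◇¬(p ∨ ¬p) requires ¬(p ∨ ¬p) at some successor in {z}.
      At z: ¬(p ∨ ¬p) is false.
    So ◇¬(p ∨ ¬p) is false at y.
Satisfying worlds: {u, v, w, y, z}

u, v, w, y, z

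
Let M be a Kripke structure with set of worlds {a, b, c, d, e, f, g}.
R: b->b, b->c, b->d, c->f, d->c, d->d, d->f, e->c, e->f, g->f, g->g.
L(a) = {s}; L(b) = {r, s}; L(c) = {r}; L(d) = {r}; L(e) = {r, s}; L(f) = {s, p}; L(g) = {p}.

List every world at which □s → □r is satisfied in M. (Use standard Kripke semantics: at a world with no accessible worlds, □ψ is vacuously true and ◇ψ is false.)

Let φ = □s → □r. Evaluate φ at each world:
  a (successors ∅): φ is true.
  b (successors {b, c, d}): φ is true.
  c (successors {f}): φ is false.
  d (successors {c, d, f}): φ is true.
  e (successors {c, f}): φ is true.
  f (successors ∅): φ is true.
  g (successors {f, g}): φ is true.
For instance, at b:
  At b: □s is false, □r is true, so □s → □r is true.
    At b: □s requires s at every successor {b, c, d}.
      s fails at c, so □s is false at b.
    At b: □r requires r at every successor {b, c, d}.
      At b: r is true.
      At c: r is true.
      At d: r is true.
    So □r is true at b.
Satisfying worlds: {a, b, d, e, f, g}

a, b, d, e, f, g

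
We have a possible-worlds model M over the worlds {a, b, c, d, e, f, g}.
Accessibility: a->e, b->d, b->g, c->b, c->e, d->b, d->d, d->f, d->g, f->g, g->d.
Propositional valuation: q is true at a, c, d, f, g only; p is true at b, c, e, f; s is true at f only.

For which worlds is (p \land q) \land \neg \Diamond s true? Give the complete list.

c, f

Let φ = (p \land q) \land \neg \Diamond s. Evaluate φ at each world:
  a (successors {e}): φ is false.
  b (successors {d, g}): φ is false.
  c (successors {b, e}): φ is true.
  d (successors {b, d, f, g}): φ is false.
  e (successors ∅): φ is false.
  f (successors {g}): φ is true.
  g (successors {d}): φ is false.
For instance, at b:
  At b: p \land q is false, \neg \Diamond s is true, so (p \land q) \land \neg \Diamond s is false.
    At b: \Diamond s is false, so \neg \Diamond s is true.
      At b: \Diamond s requires s at some successor in {d, g}.
        At d: s is false.
        At g: s is false.
      So \Diamond s is false at b.
Satisfying worlds: {c, f}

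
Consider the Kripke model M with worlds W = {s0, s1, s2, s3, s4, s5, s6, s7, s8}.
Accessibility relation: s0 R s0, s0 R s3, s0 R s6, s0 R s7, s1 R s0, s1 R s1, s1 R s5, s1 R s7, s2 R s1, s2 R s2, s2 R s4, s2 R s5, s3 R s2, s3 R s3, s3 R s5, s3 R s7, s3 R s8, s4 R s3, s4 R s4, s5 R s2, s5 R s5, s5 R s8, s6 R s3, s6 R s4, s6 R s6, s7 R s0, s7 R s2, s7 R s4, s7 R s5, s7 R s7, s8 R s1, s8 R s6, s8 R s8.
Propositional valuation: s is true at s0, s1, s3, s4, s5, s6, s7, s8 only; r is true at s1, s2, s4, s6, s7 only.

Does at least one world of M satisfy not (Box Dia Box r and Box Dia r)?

Yes

Recall that Box ψ holds at a world iff ψ holds at every accessible world, and Dia ψ holds iff ψ holds at some accessible world.
Let φ = not (Box Dia Box r and Box Dia r). Evaluate φ at each world:
  s0 (successors {s0, s3, s6, s7}): φ is true.
  s1 (successors {s0, s1, s5, s7}): φ is true.
  s2 (successors {s1, s2, s4, s5}): φ is true.
  s3 (successors {s2, s3, s5, s7, s8}): φ is true.
  s4 (successors {s3, s4}): φ is true.
  s5 (successors {s2, s5, s8}): φ is true.
  s6 (successors {s3, s4, s6}): φ is true.
  s7 (successors {s0, s2, s4, s5, s7}): φ is true.
  s8 (successors {s1, s6, s8}): φ is true.
Detail at s0 (witness):
  At s0: Box Dia Box r and Box Dia r is false, so not (Box Dia Box r and Box Dia r) is true.
    At s0: Box Dia Box r is false, Box Dia r is true, so Box Dia Box r and Box Dia r is false.
      At s0: Box Dia Box r requires Dia Box r at every successor {s0, s3, s6, s7}.
        Dia Box r fails at s0, so Box Dia Box r is false at s0.
      At s0: Box Dia r requires Dia r at every successor {s0, s3, s6, s7}.
        At s0: Dia r is true.
        At s3: Dia r is true.
        At s6: Dia r is true.
        At s7: Dia r is true.
      So Box Dia r is true at s0.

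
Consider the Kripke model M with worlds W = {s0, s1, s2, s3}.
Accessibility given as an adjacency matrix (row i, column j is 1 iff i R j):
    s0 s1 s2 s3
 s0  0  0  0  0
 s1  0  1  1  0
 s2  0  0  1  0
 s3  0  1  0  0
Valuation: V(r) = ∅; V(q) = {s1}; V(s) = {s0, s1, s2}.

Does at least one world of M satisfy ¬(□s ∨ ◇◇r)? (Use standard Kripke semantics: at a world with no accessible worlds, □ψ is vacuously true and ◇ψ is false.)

No

Recall that □ψ holds at a world iff ψ holds at every accessible world, and ◇ψ holds iff ψ holds at some accessible world.
Let φ = ¬(□s ∨ ◇◇r). Evaluate φ at each world:
  s0 (successors ∅): φ is false.
  s1 (successors {s1, s2}): φ is false.
  s2 (successors {s2}): φ is false.
  s3 (successors {s1}): φ is false.
For instance, at s2:
  At s2: □s ∨ ◇◇r is true, so ¬(□s ∨ ◇◇r) is false.
    At s2: □s is true, ◇◇r is false, so □s ∨ ◇◇r is true.
      At s2: □s requires s at every successor {s2}.
        At s2: s is true.
      So □s is true at s2.
      At s2: ◇◇r requires ◇r at some successor in {s2}.
        At s2: ◇r is false.
      So ◇◇r is false at s2.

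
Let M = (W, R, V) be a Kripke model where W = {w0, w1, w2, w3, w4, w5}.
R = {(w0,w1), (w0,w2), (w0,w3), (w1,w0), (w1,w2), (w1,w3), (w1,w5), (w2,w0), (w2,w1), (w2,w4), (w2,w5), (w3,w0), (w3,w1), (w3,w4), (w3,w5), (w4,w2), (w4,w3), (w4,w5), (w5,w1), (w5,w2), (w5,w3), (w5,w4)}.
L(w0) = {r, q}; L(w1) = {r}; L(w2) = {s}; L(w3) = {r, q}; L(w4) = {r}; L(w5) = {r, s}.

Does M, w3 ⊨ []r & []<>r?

At w3: []r is true, []<>r is true, so []r & []<>r is true.
  At w3: []r requires r at every successor {w0, w1, w4, w5}.
    At w0: r is true.
    At w1: r is true.
    At w4: r is true.
    At w5: r is true.
  So []r is true at w3.
  At w3: []<>r requires <>r at every successor {w0, w1, w4, w5}.
    At w0: <>r is true.
    At w1: <>r is true.
    At w4: <>r is true.
    At w5: <>r is true.
  So []<>r is true at w3.

Yes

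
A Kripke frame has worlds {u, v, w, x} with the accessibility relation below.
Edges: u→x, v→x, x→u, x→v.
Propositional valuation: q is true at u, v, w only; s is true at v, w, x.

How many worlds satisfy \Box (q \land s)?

1

Let φ = \Box (q \land s). Evaluate φ at each world:
  u (successors {x}): φ is false.
  v (successors {x}): φ is false.
  w (successors ∅): φ is true.
  x (successors {u, v}): φ is false.
For instance, at u:
  At u: \Box (q \land s) requires q \land s at every successor {x}.
    q \land s fails at x, so \Box (q \land s) is false at u.
Satisfying worlds: {w}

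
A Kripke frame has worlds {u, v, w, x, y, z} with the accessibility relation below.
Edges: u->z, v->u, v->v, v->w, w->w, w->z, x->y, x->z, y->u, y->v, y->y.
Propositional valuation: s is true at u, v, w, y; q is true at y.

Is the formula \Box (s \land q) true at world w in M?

No

At w: \Box (s \land q) requires s \land q at every successor {w, z}.
  s \land q fails at w, so \Box (s \land q) is false at w.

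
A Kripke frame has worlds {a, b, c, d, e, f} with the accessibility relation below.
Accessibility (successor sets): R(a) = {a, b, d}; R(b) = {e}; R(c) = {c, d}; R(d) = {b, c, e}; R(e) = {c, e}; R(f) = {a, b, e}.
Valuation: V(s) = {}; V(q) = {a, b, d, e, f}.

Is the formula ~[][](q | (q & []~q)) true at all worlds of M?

Recall that []ψ holds at a world iff ψ holds at every accessible world, and <>ψ holds iff ψ holds at some accessible world.
Let φ = ~[][](q | (q & []~q)). Evaluate φ at each world:
  a (successors {a, b, d}): φ is true.
  b (successors {e}): φ is true.
  c (successors {c, d}): φ is true.
  d (successors {b, c, e}): φ is true.
  e (successors {c, e}): φ is true.
  f (successors {a, b, e}): φ is true.
For instance, at b:
  At b: [][](q | (q & []~q)) is false, so ~[][](q | (q & []~q)) is true.
    At b: [][](q | (q & []~q)) requires [](q | (q & []~q)) at every successor {e}.
      [](q | (q & []~q)) fails at e, so [][](q | (q & []~q)) is false at b.

Yes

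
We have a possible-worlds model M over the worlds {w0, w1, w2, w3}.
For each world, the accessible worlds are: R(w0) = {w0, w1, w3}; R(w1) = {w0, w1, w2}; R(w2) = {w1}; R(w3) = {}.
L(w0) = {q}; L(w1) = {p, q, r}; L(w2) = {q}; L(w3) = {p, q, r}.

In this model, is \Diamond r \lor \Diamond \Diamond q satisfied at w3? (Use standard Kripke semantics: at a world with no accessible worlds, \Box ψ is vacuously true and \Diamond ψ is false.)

No

At w3: \Diamond r is false, \Diamond \Diamond q is false, so \Diamond r \lor \Diamond \Diamond q is false.
  At w3: no accessible worlds, so \Diamond r is false.
  At w3: no accessible worlds, so \Diamond \Diamond q is false.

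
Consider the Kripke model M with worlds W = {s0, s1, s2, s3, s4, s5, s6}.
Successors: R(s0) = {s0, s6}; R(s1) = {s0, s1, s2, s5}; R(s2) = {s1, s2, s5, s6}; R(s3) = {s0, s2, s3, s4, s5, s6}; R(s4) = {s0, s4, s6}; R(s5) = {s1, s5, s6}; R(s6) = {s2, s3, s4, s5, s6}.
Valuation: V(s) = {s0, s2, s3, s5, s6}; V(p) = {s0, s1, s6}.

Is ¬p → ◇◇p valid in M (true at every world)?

Let φ = ¬p → ◇◇p. Evaluate φ at each world:
  s0 (successors {s0, s6}): φ is true.
  s1 (successors {s0, s1, s2, s5}): φ is true.
  s2 (successors {s1, s2, s5, s6}): φ is true.
  s3 (successors {s0, s2, s3, s4, s5, s6}): φ is true.
  s4 (successors {s0, s4, s6}): φ is true.
  s5 (successors {s1, s5, s6}): φ is true.
  s6 (successors {s2, s3, s4, s5, s6}): φ is true.
For instance, at s4:
  At s4: ¬p is true, ◇◇p is true, so ¬p → ◇◇p is true.
    At s4: ◇◇p requires ◇p at some successor in {s0, s4, s6}.
      ◇p holds at s0, so ◇◇p is true at s4.

Yes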